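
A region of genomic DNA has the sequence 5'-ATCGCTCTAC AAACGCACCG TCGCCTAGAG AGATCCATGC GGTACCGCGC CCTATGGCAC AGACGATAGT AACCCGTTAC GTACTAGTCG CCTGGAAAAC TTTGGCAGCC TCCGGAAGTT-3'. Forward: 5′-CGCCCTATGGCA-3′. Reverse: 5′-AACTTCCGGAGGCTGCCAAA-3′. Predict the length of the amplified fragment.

Forward primer CGCCCTATGGCA is found on the top strand at positions 48–59.
The reverse primer's reverse complement is TTTGGCAGCCTCCGGAAGTT, which matches the template at positions 101–120.
Product length = (reverse-primer end) − (forward-primer start) + 1 = 120 − 48 + 1 = 73 bp.

73 bp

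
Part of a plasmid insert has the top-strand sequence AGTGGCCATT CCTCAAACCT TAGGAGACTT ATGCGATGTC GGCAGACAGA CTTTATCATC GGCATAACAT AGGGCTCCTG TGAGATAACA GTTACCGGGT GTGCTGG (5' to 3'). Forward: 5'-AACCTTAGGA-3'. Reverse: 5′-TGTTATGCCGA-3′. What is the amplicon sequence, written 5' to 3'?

The forward primer matches the template at positions 16–25.
Reverse complement of the reverse primer: TCGGCATAACA. This occurs on the top strand at positions 59–69.
The product is the template from position 16 through 69 (54 bp).

5'-AACCTTAGGAGACTTATGCGATGTCGGCAGACAGACTTTATCATCGGCATAACA-3'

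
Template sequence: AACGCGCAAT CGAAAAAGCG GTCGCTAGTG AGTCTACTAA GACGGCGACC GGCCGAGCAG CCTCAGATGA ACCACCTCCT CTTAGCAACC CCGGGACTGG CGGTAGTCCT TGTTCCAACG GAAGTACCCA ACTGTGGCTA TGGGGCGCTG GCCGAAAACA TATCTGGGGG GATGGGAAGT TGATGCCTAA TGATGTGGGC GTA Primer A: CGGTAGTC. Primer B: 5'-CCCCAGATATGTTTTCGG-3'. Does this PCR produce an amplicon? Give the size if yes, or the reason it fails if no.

Primer A (CGGTAGTC) matches the top strand at positions 101–108; it acts as a forward primer.
Primer B's reverse complement is CCGAAAACATATCTGGGG, matching the top strand at positions 152–169; it acts as a reverse primer.
The 3' ends face each other across positions 101–169, giving a 69 bp product.

Yes — a 69 bp product.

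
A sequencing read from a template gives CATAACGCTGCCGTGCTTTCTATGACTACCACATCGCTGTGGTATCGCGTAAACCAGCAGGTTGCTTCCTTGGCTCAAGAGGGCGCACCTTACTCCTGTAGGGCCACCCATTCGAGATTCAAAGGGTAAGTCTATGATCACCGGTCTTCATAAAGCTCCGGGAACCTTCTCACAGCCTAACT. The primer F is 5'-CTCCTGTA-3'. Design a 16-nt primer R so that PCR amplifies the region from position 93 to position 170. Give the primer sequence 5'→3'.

5'-AGAAGGTTCCCGGAGC-3'

The product's 3' end on the top strand is position 170.
The reverse primer anneals to the top strand over positions 155–170, i.e. to GCTCCGGGAACCTTCT.
Its sequence written 5'→3' is the reverse complement: AGAAGGTTCCCGGAGC.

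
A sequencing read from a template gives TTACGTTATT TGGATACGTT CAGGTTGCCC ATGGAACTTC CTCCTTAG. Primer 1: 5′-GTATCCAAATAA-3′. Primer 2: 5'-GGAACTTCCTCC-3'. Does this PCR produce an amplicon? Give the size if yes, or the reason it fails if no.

Primer 1 (GTATCCAAATAA) has reverse complement TTATTTGGATAC, which matches the top strand at positions 6–17; primer 1 anneals to the top strand there with its 3' end pointing upstream toward position 6.
Primer 2 (GGAACTTCCTCC) matches the top strand directly at positions 33–44; it anneals to the bottom strand with its 3' end pointing downstream toward position 44.
The 3' ends diverge (primer 1 extends toward position 1, primer 2 toward position 48), so the primers never converge on a shared product.

No product — the primers' 3' ends point away from each other.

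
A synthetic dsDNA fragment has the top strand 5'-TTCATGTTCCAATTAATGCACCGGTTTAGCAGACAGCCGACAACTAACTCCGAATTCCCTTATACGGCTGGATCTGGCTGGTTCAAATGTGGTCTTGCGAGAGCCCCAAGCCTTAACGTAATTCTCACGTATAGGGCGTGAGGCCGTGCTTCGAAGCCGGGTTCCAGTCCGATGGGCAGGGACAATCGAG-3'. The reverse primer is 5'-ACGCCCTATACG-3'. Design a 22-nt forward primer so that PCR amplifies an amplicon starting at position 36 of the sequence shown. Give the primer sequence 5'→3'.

5'-GCCGACAACTAACTCCGAATTC-3'

The reverse primer's reverse complement CGTATAGGGCGT matches the template at positions 128–139; the product starts at position 36.
The forward primer is identical to the top strand over positions 36–57: GCCGACAACTAACTCCGAATTC.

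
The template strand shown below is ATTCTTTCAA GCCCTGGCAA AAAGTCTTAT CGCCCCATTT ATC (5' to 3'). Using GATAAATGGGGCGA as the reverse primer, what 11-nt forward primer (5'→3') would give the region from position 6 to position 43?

5'-TTCAAGCCCTG-3'

The reverse primer's reverse complement TCGCCCCATTTATC matches the template at positions 30–43; the product starts at position 6.
The forward primer is identical to the top strand over positions 6–16: TTCAAGCCCTG.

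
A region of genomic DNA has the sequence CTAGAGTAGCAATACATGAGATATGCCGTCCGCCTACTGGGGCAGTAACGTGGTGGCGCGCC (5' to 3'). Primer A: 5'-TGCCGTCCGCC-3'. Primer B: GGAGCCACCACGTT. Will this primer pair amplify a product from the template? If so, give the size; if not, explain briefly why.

Primer B (GGAGCCACCACGTT) does not match the top strand, and its reverse complement AACGTGGTGGCTCC does not match either.
With no annealing site for primer B, no amplification occurs.

No product — primer B has no binding site in the template.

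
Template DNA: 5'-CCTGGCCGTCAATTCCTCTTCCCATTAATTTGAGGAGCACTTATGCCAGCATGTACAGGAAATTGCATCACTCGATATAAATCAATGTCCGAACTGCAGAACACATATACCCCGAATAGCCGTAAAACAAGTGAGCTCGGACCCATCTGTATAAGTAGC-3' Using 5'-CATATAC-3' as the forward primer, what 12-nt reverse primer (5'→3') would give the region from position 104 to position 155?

5'-CTTATACAGATG-3'

The product's 3' end on the top strand is position 155.
The reverse primer anneals to the top strand over positions 144–155, i.e. to CATCTGTATAAG.
Its sequence written 5'→3' is the reverse complement: CTTATACAGATG.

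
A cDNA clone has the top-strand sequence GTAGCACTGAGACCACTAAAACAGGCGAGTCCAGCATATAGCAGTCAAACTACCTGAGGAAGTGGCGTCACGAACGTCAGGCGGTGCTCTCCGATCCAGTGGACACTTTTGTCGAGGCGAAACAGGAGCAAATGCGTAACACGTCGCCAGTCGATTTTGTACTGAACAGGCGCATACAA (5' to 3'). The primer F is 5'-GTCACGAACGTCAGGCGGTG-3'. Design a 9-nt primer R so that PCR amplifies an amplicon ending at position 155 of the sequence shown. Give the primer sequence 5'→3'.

5'-ATCGACTGG-3'

The forward primer binds at positions 67–86; the product's 3' end on the top strand is position 155.
The reverse primer anneals to the top strand over positions 147–155, i.e. to CCAGTCGAT.
Its sequence written 5'→3' is the reverse complement: ATCGACTGG.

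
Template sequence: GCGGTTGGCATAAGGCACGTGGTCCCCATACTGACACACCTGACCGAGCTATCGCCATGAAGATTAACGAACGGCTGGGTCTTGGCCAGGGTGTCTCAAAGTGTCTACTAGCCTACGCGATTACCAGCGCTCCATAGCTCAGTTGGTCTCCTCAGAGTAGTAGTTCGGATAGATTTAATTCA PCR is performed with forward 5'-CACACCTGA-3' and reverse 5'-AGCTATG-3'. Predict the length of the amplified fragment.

Scanning the template, CACACCTGA occurs at positions 35–43; this primer anneals to the bottom strand there with its 3' end pointing downstream.
Taking the reverse complement of AGCTATG gives CATAGCT, found at positions 133–139 on the template; the primer anneals here to the top strand with its 3' end pointing upstream.
Product length = (reverse-primer end) − (forward-primer start) + 1 = 139 − 35 + 1 = 105 bp.

105 bp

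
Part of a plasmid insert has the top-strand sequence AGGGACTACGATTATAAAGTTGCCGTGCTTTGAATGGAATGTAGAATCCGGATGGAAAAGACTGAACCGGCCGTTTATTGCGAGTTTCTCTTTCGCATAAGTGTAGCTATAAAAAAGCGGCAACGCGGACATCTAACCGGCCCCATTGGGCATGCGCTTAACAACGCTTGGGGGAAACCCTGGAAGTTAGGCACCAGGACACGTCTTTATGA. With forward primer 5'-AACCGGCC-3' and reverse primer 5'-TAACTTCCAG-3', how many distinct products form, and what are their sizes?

Two products: 125 bp, 55 bp

The forward primer AACCGGCC matches the top strand at positions 65–72, 135–142.
The reverse primer's reverse complement is CTGGAAGTTA, matching at positions 180–189.
Each forward site pairs with the reverse site to give a product ending at position 189: sizes 125, 55 bp.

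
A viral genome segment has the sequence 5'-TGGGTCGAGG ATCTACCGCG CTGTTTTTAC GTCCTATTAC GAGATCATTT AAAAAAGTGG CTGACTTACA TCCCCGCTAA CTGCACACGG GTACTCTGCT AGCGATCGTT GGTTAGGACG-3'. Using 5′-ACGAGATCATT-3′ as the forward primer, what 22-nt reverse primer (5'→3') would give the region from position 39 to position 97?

The product's 3' end on the top strand is position 97.
The reverse primer anneals to the top strand over positions 76–97, i.e. to GCTAACTGCACACGGGTACTCT.
Its sequence written 5'→3' is the reverse complement: AGAGTACCCGTGTGCAGTTAGC.

5'-AGAGTACCCGTGTGCAGTTAGC-3'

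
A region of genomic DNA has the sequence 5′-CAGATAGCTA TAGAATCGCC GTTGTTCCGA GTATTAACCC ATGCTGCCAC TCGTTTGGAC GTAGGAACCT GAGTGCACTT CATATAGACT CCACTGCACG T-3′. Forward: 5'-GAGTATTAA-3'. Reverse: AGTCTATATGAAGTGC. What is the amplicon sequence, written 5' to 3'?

Scanning the template, GAGTATTAA occurs at positions 29–37; this primer anneals to the bottom strand there with its 3' end pointing downstream.
Taking the reverse complement of AGTCTATATGAAGTGC gives GCACTTCATATAGACT, found at positions 75–90 on the template; the primer anneals here to the top strand with its 3' end pointing upstream.
The product is the template from position 29 through 90 (62 bp).

5'-GAGTATTAACCCATGCTGCCACTCGTTTGGACGTAGGAACCTGAGTGCACTTCATATAGACT-3'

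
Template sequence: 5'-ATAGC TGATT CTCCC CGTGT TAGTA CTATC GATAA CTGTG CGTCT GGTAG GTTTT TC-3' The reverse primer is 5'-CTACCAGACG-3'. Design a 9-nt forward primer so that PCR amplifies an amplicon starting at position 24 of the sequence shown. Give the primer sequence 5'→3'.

5'-TACTATCGA-3'

The reverse primer's reverse complement CGTCTGGTAG matches the template at positions 41–50; the product starts at position 24.
The forward primer is identical to the top strand over positions 24–32: TACTATCGA.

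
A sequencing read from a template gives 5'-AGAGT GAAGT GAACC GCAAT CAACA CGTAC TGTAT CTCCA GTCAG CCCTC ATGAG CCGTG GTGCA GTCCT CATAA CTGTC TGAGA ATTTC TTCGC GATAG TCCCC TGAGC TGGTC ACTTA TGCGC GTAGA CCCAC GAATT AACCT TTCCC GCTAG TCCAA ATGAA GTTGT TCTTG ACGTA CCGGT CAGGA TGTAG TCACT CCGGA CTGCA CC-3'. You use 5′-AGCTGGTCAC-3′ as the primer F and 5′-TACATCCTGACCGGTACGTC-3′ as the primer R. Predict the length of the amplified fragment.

87 bp

Scanning the template, AGCTGGTCAC occurs at positions 108–117; this primer anneals to the bottom strand there with its 3' end pointing downstream.
Reverse complement of the reverse primer: GACGTACCGGTCAGGATGTA. This occurs on the top strand at positions 175–194.
Product length = (reverse-primer end) − (forward-primer start) + 1 = 194 − 108 + 1 = 87 bp.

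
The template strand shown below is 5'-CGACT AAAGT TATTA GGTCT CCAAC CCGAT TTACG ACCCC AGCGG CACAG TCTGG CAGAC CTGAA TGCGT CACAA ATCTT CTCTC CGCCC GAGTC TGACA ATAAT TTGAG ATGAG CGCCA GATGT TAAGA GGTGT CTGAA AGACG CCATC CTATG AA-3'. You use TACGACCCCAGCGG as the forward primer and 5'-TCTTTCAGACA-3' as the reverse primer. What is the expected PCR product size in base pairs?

112 bp

The forward primer matches the template at positions 32–45.
Taking the reverse complement of TCTTTCAGACA gives TGTCTGAAAGA, found at positions 133–143 on the template; the primer anneals here to the top strand with its 3' end pointing upstream.
Amplicon spans positions 32–143: 112 bp.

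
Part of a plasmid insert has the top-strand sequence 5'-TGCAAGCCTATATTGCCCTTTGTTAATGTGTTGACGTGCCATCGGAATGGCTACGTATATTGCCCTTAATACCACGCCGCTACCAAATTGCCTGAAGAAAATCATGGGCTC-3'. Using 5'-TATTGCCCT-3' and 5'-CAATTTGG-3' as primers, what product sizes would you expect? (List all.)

The forward primer TATTGCCCT matches the top strand at positions 11–19, 58–66.
The reverse primer's reverse complement is CCAAATTG, matching at positions 83–90.
Each forward site pairs with the reverse site to give a product ending at position 90: sizes 80, 33 bp.

80 bp, 33 bp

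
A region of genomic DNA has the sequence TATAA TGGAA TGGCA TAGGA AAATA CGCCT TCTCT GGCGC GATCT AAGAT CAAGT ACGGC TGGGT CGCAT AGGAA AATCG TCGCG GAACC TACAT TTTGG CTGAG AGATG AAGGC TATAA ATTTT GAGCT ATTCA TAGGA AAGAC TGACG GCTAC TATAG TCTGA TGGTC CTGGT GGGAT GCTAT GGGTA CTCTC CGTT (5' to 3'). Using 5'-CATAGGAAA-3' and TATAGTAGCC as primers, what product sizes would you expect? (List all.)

The forward primer CATAGGAAA matches the top strand at positions 14–22, 68–76, 134–142.
The reverse primer's reverse complement is GGCTACTATA, matching at positions 150–159.
Each forward site pairs with the reverse site to give a product ending at position 159: sizes 146, 92, 26 bp.

146 bp, 92 bp, 26 bp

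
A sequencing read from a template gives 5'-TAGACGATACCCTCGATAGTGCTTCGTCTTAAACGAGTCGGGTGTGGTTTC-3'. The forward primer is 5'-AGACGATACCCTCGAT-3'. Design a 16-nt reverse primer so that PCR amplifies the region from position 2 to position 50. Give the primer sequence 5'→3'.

5'-AAACCACACCCGACTC-3'

The product's 3' end on the top strand is position 50.
The reverse primer anneals to the top strand over positions 35–50, i.e. to GAGTCGGGTGTGGTTT.
Its sequence written 5'→3' is the reverse complement: AAACCACACCCGACTC.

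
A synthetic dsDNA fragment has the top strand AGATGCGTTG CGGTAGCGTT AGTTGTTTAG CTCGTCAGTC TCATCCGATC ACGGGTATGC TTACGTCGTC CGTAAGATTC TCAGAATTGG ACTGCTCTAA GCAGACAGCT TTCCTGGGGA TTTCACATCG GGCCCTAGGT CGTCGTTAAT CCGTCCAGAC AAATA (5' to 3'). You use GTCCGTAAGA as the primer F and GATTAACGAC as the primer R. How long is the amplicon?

84 bp

The forward primer matches the template at positions 68–77.
Reverse complement of the reverse primer: GTCGTTAATC. This occurs on the top strand at positions 142–151.
Amplicon spans positions 68–151: 84 bp.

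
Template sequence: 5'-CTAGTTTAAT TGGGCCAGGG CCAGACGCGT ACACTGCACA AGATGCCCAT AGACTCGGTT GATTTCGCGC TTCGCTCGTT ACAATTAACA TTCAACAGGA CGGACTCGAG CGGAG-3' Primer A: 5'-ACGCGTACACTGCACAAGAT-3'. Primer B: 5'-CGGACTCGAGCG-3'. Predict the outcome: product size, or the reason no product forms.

No product — both primers anneal to the same strand and extend in the same direction.

Primer A (ACGCGTACACTGCACAAGAT) matches the top strand at positions 25–44 (3' end points downstream).
Primer B (CGGACTCGAGCG) also matches the top strand directly, at positions 101–112 — its reverse complement CGCTCGAGTCCG is not present.
Both primers anneal to the bottom strand with 3' ends pointing the same way, so neither can prime synthesis back toward the other.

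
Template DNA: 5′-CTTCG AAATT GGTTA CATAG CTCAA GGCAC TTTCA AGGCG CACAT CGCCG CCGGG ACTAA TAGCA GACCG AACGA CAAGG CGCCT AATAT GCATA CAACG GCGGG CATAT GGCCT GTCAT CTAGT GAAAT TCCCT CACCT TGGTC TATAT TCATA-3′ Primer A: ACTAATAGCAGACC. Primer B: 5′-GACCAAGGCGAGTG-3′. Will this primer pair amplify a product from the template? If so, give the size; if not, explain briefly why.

Primer B (GACCAAGGCGAGTG) does not match the top strand, and its reverse complement CACTCGCCTTGGTC does not match either.
With no annealing site for primer B, no amplification occurs.

No product — primer B has no binding site in the template.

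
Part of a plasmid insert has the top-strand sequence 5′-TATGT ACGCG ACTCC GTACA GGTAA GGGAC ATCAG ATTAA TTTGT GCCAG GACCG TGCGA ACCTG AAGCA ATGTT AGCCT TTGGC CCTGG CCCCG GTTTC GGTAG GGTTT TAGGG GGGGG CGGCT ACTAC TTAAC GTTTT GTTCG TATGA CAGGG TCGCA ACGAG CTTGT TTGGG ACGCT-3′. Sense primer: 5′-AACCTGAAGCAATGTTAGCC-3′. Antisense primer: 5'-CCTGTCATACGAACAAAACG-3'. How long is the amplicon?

The forward primer matches the template at positions 60–79.
Reverse complement of the reverse primer: CGTTTTGTTCGTATGACAGG. This occurs on the top strand at positions 135–154.
The product runs from position 60 to position 154, so its length is 154 − 60 + 1 = 95 bp.

95 bp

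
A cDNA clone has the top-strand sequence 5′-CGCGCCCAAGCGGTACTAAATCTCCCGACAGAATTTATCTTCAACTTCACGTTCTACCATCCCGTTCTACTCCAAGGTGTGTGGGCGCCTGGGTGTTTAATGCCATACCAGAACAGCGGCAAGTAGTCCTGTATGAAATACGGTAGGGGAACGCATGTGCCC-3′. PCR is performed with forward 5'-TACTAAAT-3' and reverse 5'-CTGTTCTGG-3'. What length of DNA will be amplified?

Scanning the template, TACTAAAT occurs at positions 14–21; this primer anneals to the bottom strand there with its 3' end pointing downstream.
Taking the reverse complement of CTGTTCTGG gives CCAGAACAG, found at positions 108–116 on the template; the primer anneals here to the top strand with its 3' end pointing upstream.
Amplicon spans positions 14–116: 103 bp.

103 bp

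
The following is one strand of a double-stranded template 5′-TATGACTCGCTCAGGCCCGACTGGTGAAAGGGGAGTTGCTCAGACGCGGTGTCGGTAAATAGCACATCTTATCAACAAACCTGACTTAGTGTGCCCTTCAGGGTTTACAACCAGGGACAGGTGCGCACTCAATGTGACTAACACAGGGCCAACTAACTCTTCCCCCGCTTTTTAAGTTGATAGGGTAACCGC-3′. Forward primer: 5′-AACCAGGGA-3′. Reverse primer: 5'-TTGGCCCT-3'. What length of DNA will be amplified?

44 bp

The forward primer matches the template at positions 109–117.
Taking the reverse complement of TTGGCCCT gives AGGGCCAA, found at positions 145–152 on the template; the primer anneals here to the top strand with its 3' end pointing upstream.
The product runs from position 109 to position 152, so its length is 152 − 109 + 1 = 44 bp.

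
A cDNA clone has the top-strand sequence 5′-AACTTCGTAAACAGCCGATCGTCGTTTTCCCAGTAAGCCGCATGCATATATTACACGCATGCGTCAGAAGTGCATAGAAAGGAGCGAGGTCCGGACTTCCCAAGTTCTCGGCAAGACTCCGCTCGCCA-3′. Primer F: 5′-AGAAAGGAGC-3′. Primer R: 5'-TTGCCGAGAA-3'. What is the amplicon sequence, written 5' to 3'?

Scanning the template, AGAAAGGAGC occurs at positions 76–85; this primer anneals to the bottom strand there with its 3' end pointing downstream.
Reverse complement of the reverse primer: TTCTCGGCAA. This occurs on the top strand at positions 105–114.
The product is the template from position 76 through 114 (39 bp).

5'-AGAAAGGAGCGAGGTCCGGACTTCCCAAGTTCTCGGCAA-3'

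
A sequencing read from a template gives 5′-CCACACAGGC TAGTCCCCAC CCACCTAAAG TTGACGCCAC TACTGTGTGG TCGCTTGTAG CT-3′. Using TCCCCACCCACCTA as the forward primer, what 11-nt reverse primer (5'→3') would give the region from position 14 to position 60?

5'-CTACAAGCGAC-3'

The product's 3' end on the top strand is position 60.
The reverse primer anneals to the top strand over positions 50–60, i.e. to GTCGCTTGTAG.
Its sequence written 5'→3' is the reverse complement: CTACAAGCGAC.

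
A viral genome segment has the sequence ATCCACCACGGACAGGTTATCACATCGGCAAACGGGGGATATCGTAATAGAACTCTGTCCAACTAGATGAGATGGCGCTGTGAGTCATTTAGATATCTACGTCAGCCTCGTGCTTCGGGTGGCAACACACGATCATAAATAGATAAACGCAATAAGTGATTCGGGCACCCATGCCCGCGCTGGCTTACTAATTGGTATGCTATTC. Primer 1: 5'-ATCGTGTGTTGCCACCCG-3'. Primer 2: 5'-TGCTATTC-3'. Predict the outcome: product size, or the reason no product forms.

No product — the primers' 3' ends point away from each other.

Primer 1 (ATCGTGTGTTGCCACCCG) has reverse complement CGGGTGGCAACACACGAT, which matches the top strand at positions 116–133; primer 1 anneals to the top strand there with its 3' end pointing upstream toward position 116.
Primer 2 (TGCTATTC) matches the top strand directly at positions 198–205; it anneals to the bottom strand with its 3' end pointing downstream toward position 205.
The 3' ends diverge (primer 1 extends toward position 1, primer 2 toward position 205), so the primers never converge on a shared product.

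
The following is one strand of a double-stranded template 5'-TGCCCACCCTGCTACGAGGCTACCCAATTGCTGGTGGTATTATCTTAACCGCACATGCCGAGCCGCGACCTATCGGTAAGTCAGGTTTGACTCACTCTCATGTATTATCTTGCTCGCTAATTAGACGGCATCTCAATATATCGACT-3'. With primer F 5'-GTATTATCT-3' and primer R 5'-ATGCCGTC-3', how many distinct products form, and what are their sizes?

Two products: 95 bp, 30 bp

The forward primer GTATTATCT matches the top strand at positions 37–45, 102–110.
The reverse primer's reverse complement is GACGGCAT, matching at positions 124–131.
Each forward site pairs with the reverse site to give a product ending at position 131: sizes 95, 30 bp.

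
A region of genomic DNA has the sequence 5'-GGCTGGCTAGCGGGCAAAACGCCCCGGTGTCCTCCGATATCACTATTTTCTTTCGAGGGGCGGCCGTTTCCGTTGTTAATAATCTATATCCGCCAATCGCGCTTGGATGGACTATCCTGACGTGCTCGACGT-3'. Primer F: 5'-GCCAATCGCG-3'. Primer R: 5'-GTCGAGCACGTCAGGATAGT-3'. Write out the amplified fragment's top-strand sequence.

5'-GCCAATCGCGCTTGGATGGACTATCCTGACGTGCTCGAC-3'

Forward primer GCCAATCGCG is found on the top strand at positions 92–101.
Taking the reverse complement of GTCGAGCACGTCAGGATAGT gives ACTATCCTGACGTGCTCGAC, found at positions 111–130 on the template; the primer anneals here to the top strand with its 3' end pointing upstream.
The product is the template from position 92 through 130 (39 bp).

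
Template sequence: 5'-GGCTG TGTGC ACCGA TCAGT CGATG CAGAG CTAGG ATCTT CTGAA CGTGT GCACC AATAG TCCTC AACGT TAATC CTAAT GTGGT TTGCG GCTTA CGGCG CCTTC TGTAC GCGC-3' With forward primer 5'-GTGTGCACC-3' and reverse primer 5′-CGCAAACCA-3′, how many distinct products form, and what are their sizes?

Two products: 86 bp, 44 bp

The forward primer GTGTGCACC matches the top strand at positions 5–13, 47–55.
The reverse primer's reverse complement is TGGTTTGCG, matching at positions 82–90.
Each forward site pairs with the reverse site to give a product ending at position 90: sizes 86, 44 bp.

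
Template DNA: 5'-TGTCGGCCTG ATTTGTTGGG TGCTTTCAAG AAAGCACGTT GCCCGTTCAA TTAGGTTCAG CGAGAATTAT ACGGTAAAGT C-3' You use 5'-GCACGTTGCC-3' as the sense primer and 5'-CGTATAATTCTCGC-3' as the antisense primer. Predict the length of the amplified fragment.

40 bp

Forward primer GCACGTTGCC is found on the top strand at positions 34–43.
Reverse complement of the reverse primer: GCGAGAATTATACG. This occurs on the top strand at positions 60–73.
The product runs from position 34 to position 73, so its length is 73 − 34 + 1 = 40 bp.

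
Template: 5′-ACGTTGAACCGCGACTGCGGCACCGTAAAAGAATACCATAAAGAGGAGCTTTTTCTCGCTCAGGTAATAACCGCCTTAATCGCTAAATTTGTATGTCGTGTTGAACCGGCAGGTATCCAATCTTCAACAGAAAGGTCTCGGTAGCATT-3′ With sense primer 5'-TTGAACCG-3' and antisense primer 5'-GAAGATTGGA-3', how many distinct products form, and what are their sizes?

The forward primer TTGAACCG matches the top strand at positions 4–11, 101–108.
The reverse primer's reverse complement is TCCAATCTTC, matching at positions 116–125.
Each forward site pairs with the reverse site to give a product ending at position 125: sizes 122, 25 bp.

Two products: 122 bp, 25 bp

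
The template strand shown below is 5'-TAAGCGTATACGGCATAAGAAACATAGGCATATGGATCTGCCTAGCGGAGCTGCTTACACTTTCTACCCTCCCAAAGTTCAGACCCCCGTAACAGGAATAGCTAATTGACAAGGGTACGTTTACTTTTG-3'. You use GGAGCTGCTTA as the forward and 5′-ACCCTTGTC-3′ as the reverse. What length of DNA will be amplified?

70 bp

The forward primer matches the template at positions 47–57.
Reverse complement of the reverse primer: GACAAGGGT. This occurs on the top strand at positions 108–116.
Amplicon spans positions 47–116: 70 bp.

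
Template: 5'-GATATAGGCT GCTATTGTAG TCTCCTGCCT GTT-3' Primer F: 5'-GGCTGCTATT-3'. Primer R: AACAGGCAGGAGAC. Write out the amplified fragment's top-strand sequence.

5'-GGCTGCTATTGTAGTCTCCTGCCTGTT-3'

Forward primer GGCTGCTATT is found on the top strand at positions 7–16.
Reverse complement of the reverse primer: GTCTCCTGCCTGTT. This occurs on the top strand at positions 20–33.
The product is the template from position 7 through 33 (27 bp).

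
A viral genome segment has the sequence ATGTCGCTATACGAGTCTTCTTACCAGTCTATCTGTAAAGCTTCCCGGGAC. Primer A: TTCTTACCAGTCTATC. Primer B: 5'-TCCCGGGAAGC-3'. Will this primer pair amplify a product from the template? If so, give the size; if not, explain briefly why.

Primer A (TTCTTACCAGTCTATC) matches the top strand at positions 18–33; it acts as a forward primer.
Primer B's reverse complement is GCTTCCCGGGA, matching the top strand at positions 40–50; it acts as a reverse primer.
The 3' ends face each other across positions 18–50, giving a 33 bp product.

Yes — a 33 bp product.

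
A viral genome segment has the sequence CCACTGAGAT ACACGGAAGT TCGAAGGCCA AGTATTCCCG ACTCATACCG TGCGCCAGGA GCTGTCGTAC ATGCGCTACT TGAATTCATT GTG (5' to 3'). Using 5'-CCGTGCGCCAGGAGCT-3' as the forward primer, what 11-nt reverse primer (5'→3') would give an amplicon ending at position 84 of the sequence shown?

5'-TTCAAGTAGCG-3'

The forward primer binds at positions 48–63; the product's 3' end on the top strand is position 84.
The reverse primer anneals to the top strand over positions 74–84, i.e. to CGCTACTTGAA.
Its sequence written 5'→3' is the reverse complement: TTCAAGTAGCG.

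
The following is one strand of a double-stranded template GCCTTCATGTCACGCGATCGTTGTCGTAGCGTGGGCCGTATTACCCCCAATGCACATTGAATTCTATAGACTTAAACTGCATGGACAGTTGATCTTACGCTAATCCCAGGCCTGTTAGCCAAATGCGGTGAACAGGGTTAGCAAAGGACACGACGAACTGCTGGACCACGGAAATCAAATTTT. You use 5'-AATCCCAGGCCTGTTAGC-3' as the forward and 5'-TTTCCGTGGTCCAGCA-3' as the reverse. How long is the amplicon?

The forward primer matches the template at positions 102–119.
Taking the reverse complement of TTTCCGTGGTCCAGCA gives TGCTGGACCACGGAAA, found at positions 159–174 on the template; the primer anneals here to the top strand with its 3' end pointing upstream.
Amplicon spans positions 102–174: 73 bp.

73 bp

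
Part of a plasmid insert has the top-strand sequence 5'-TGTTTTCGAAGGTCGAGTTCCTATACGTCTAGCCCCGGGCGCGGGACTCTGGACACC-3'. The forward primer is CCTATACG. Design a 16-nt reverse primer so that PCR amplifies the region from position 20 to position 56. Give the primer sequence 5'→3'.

5'-GTGTCCAGAGTCCCGC-3'

The product's 3' end on the top strand is position 56.
The reverse primer anneals to the top strand over positions 41–56, i.e. to GCGGGACTCTGGACAC.
Its sequence written 5'→3' is the reverse complement: GTGTCCAGAGTCCCGC.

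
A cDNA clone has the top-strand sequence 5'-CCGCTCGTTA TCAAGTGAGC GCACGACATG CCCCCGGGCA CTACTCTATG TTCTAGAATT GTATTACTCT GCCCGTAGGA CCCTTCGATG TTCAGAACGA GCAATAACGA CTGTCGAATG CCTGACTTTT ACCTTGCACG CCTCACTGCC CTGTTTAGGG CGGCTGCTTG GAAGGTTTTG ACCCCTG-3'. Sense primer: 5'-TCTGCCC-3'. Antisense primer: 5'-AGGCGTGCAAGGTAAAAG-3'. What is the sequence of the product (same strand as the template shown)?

5'-TCTGCCCGTAGGACCCTTCGATGTTCAGAACGAGCAATAACGACTGTCGAATGCCTGACTTTTACCTTGCACGCCT-3'

Forward primer TCTGCCC is found on the top strand at positions 68–74.
Reverse complement of the reverse primer: CTTTTACCTTGCACGCCT. This occurs on the top strand at positions 126–143.
The product is the template from position 68 through 143 (76 bp).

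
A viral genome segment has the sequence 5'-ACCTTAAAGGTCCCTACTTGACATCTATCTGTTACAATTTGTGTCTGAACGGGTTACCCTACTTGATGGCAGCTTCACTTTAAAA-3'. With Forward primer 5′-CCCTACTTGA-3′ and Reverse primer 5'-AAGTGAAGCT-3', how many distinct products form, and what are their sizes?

The forward primer CCCTACTTGA matches the top strand at positions 12–21, 57–66.
The reverse primer's reverse complement is AGCTTCACTT, matching at positions 71–80.
Each forward site pairs with the reverse site to give a product ending at position 80: sizes 69, 24 bp.

Two products: 69 bp, 24 bp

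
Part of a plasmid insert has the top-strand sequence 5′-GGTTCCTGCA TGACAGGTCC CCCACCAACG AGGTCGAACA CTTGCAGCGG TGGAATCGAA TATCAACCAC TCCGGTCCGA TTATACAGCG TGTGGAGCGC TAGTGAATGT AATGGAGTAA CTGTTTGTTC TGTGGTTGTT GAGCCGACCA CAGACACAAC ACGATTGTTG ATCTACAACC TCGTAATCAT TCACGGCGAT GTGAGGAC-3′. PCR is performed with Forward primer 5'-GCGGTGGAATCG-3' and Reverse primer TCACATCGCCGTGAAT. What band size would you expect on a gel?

158 bp

Forward primer GCGGTGGAATCG is found on the top strand at positions 47–58.
Taking the reverse complement of TCACATCGCCGTGAAT gives ATTCACGGCGATGTGA, found at positions 189–204 on the template; the primer anneals here to the top strand with its 3' end pointing upstream.
The product runs from position 47 to position 204, so its length is 204 − 47 + 1 = 158 bp.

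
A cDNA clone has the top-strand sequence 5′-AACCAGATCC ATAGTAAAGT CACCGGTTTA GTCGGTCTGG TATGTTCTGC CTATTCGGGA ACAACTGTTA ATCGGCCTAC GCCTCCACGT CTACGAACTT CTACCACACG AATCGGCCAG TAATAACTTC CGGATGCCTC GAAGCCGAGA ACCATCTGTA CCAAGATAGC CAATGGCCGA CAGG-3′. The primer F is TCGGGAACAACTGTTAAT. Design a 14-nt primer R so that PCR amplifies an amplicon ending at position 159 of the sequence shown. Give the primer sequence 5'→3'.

The forward primer binds at positions 55–72; the product's 3' end on the top strand is position 159.
The reverse primer anneals to the top strand over positions 146–159, i.e. to CGAGAACCATCTGT.
Its sequence written 5'→3' is the reverse complement: ACAGATGGTTCTCG.

5'-ACAGATGGTTCTCG-3'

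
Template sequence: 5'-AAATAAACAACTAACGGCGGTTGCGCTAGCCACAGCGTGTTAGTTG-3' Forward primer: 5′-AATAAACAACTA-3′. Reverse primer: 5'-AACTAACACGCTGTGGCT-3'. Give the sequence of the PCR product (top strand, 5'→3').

Forward primer AATAAACAACTA is found on the top strand at positions 2–13.
Reverse complement of the reverse primer: AGCCACAGCGTGTTAGTT. This occurs on the top strand at positions 28–45.
The product is the template from position 2 through 45 (44 bp).

5'-AATAAACAACTAACGGCGGTTGCGCTAGCCACAGCGTGTTAGTT-3'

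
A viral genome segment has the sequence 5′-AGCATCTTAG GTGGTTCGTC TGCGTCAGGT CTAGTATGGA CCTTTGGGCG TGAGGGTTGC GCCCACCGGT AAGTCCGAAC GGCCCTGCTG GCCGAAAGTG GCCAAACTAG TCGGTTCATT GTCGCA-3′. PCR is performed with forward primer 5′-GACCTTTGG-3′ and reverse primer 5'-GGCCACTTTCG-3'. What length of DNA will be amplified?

65 bp

Forward primer GACCTTTGG is found on the top strand at positions 39–47.
The reverse primer's reverse complement is CGAAAGTGGCC, which matches the template at positions 93–103.
Amplicon spans positions 39–103: 65 bp.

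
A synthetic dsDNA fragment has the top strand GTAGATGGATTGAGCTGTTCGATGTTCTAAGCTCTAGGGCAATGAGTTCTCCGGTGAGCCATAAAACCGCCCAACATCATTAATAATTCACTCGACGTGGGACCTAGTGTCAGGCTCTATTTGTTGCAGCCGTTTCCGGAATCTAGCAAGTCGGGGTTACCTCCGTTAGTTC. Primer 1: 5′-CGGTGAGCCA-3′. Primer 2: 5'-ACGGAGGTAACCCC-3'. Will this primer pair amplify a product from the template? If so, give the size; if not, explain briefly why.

Yes — a 115 bp product.

Primer 1 (CGGTGAGCCA) matches the top strand at positions 52–61; it acts as a forward primer.
Primer 2's reverse complement is GGGGTTACCTCCGT, matching the top strand at positions 153–166; it acts as a reverse primer.
The 3' ends face each other across positions 52–166, giving a 115 bp product.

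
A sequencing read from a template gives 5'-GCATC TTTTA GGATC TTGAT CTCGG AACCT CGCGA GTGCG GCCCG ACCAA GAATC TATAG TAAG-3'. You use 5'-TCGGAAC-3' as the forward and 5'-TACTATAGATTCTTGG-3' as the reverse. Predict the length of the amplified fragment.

The forward primer matches the template at positions 22–28.
Reverse complement of the reverse primer: CCAAGAATCTATAGTA. This occurs on the top strand at positions 47–62.
Amplicon spans positions 22–62: 41 bp.

41 bp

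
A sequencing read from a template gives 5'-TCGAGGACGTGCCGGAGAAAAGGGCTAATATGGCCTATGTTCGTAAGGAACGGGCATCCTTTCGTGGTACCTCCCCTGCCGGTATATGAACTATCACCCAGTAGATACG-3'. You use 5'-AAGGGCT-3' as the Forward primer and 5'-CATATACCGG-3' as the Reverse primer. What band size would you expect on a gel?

69 bp

The forward primer matches the template at positions 20–26.
The reverse primer's reverse complement is CCGGTATATG, which matches the template at positions 79–88.
The product runs from position 20 to position 88, so its length is 88 − 20 + 1 = 69 bp.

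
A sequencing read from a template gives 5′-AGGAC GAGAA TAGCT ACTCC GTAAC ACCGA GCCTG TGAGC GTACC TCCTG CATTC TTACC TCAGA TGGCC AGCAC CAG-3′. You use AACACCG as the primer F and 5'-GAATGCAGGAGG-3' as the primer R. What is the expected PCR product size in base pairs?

Scanning the template, AACACCG occurs at positions 23–29; this primer anneals to the bottom strand there with its 3' end pointing downstream.
Taking the reverse complement of GAATGCAGGAGG gives CCTCCTGCATTC, found at positions 44–55 on the template; the primer anneals here to the top strand with its 3' end pointing upstream.
Product length = (reverse-primer end) − (forward-primer start) + 1 = 55 − 23 + 1 = 33 bp.

33 bp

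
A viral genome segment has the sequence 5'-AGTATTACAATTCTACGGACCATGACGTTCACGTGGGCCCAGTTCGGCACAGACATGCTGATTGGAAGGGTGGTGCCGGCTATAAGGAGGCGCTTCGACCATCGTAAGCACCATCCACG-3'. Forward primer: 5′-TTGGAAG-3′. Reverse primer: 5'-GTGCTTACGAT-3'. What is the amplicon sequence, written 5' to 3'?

5'-TTGGAAGGGTGGTGCCGGCTATAAGGAGGCGCTTCGACCATCGTAAGCAC-3'

Scanning the template, TTGGAAG occurs at positions 62–68; this primer anneals to the bottom strand there with its 3' end pointing downstream.
Reverse complement of the reverse primer: ATCGTAAGCAC. This occurs on the top strand at positions 101–111.
The product is the template from position 62 through 111 (50 bp).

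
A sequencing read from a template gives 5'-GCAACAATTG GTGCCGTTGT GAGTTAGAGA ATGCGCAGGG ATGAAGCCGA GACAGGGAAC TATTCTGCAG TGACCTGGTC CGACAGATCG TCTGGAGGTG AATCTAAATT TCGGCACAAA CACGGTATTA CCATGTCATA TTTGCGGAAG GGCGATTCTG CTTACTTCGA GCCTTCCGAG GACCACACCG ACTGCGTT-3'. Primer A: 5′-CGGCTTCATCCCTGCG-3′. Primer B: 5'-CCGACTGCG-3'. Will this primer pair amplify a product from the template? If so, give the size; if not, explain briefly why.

Primer A (CGGCTTCATCCCTGCG) has reverse complement CGCAGGGATGAAGCCG, which matches the top strand at positions 34–49; primer A anneals to the top strand there with its 3' end pointing upstream toward position 34.
Primer B (CCGACTGCG) matches the top strand directly at positions 188–196; it anneals to the bottom strand with its 3' end pointing downstream toward position 196.
The 3' ends diverge (primer A extends toward position 1, primer B toward position 198), so the primers never converge on a shared product.

No product — the primers' 3' ends point away from each other.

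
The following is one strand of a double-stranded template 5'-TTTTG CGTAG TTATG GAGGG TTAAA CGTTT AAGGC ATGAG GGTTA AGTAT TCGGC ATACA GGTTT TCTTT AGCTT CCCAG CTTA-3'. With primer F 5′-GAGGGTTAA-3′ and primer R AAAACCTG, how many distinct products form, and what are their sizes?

The forward primer GAGGGTTAA matches the top strand at positions 16–24, 38–46.
The reverse primer's reverse complement is CAGGTTTT, matching at positions 59–66.
Each forward site pairs with the reverse site to give a product ending at position 66: sizes 51, 29 bp.

Two products: 51 bp, 29 bp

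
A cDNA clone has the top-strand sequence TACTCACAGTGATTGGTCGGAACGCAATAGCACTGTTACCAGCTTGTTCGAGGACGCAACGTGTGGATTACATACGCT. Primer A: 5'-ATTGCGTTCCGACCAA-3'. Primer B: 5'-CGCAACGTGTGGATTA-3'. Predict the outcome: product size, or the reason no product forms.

Primer A (ATTGCGTTCCGACCAA) has reverse complement TTGGTCGGAACGCAAT, which matches the top strand at positions 13–28; primer A anneals to the top strand there with its 3' end pointing upstream toward position 13.
Primer B (CGCAACGTGTGGATTA) matches the top strand directly at positions 55–70; it anneals to the bottom strand with its 3' end pointing downstream toward position 70.
The 3' ends diverge (primer A extends toward position 1, primer B toward position 78), so the primers never converge on a shared product.

No product — the primers' 3' ends point away from each other.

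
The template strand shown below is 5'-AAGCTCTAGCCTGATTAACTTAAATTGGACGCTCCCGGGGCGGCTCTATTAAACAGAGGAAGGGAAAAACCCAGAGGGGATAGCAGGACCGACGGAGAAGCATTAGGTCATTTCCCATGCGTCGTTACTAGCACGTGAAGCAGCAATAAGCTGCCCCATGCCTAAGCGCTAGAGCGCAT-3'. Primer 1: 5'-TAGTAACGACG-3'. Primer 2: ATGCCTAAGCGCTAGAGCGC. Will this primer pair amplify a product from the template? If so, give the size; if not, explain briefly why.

No product — the primers' 3' ends point away from each other.

Primer 1 (TAGTAACGACG) has reverse complement CGTCGTTACTA, which matches the top strand at positions 120–130; primer 1 anneals to the top strand there with its 3' end pointing upstream toward position 120.
Primer 2 (ATGCCTAAGCGCTAGAGCGC) matches the top strand directly at positions 158–177; it anneals to the bottom strand with its 3' end pointing downstream toward position 177.
The 3' ends diverge (primer 1 extends toward position 1, primer 2 toward position 179), so the primers never converge on a shared product.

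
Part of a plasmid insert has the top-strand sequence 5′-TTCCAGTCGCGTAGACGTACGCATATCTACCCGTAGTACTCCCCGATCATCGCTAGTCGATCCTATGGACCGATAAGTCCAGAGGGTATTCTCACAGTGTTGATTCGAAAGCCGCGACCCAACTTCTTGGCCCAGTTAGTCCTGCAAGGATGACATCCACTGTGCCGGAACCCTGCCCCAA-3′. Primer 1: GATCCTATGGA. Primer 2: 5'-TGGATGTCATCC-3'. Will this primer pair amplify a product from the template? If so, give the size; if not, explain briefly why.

Yes — a 101 bp product.

Primer 1 (GATCCTATGGA) matches the top strand at positions 59–69; it acts as a forward primer.
Primer 2's reverse complement is GGATGACATCCA, matching the top strand at positions 148–159; it acts as a reverse primer.
The 3' ends face each other across positions 59–159, giving a 101 bp product.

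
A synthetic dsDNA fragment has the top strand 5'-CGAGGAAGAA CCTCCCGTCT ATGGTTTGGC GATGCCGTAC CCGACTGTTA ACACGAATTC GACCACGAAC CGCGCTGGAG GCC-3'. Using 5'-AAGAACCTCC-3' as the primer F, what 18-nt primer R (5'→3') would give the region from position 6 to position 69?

5'-TTCGTGGTCGAATTCGTG-3'

The product's 3' end on the top strand is position 69.
The reverse primer anneals to the top strand over positions 52–69, i.e. to CACGAATTCGACCACGAA.
Its sequence written 5'→3' is the reverse complement: TTCGTGGTCGAATTCGTG.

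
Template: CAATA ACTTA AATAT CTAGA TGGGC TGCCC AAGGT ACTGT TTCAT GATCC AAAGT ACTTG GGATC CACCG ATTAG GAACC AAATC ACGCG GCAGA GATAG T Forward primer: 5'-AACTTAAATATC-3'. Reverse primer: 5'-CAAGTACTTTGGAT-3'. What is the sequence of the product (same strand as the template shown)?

Forward primer AACTTAAATATC is found on the top strand at positions 5–16.
Taking the reverse complement of CAAGTACTTTGGAT gives ATCCAAAGTACTTG, found at positions 47–60 on the template; the primer anneals here to the top strand with its 3' end pointing upstream.
The product is the template from position 5 through 60 (56 bp).

5'-AACTTAAATATCTAGATGGGCTGCCCAAGGTACTGTTTCATGATCCAAAGTACTTG-3'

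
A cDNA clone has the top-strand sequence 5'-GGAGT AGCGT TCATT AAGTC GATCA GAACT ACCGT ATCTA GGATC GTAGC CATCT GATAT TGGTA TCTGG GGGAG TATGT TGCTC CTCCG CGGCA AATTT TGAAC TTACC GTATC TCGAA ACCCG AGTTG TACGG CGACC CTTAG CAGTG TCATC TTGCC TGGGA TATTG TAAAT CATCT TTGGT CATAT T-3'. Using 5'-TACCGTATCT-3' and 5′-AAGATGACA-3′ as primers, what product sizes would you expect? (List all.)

The forward primer TACCGTATCT matches the top strand at positions 30–39, 107–116.
The reverse primer's reverse complement is TGTCATCTT, matching at positions 149–157.
Each forward site pairs with the reverse site to give a product ending at position 157: sizes 128, 51 bp.

128 bp, 51 bp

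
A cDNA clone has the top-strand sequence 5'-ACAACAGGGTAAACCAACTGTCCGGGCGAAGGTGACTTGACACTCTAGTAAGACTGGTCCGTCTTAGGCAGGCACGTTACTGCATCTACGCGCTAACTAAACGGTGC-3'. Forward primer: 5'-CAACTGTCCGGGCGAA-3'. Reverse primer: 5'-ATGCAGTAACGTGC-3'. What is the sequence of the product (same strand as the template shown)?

5'-CAACTGTCCGGGCGAAGGTGACTTGACACTCTAGTAAGACTGGTCCGTCTTAGGCAGGCACGTTACTGCAT-3'

The forward primer matches the template at positions 15–30.
The reverse primer's reverse complement is GCACGTTACTGCAT, which matches the template at positions 72–85.
The product is the template from position 15 through 85 (71 bp).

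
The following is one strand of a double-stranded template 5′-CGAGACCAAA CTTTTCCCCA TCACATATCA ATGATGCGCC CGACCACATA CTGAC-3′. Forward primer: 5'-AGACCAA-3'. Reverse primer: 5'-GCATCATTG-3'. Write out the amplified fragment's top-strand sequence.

Scanning the template, AGACCAA occurs at positions 3–9; this primer anneals to the bottom strand there with its 3' end pointing downstream.
Taking the reverse complement of GCATCATTG gives CAATGATGC, found at positions 29–37 on the template; the primer anneals here to the top strand with its 3' end pointing upstream.
The product is the template from position 3 through 37 (35 bp).

5'-AGACCAAACTTTTCCCCATCACATATCAATGATGC-3'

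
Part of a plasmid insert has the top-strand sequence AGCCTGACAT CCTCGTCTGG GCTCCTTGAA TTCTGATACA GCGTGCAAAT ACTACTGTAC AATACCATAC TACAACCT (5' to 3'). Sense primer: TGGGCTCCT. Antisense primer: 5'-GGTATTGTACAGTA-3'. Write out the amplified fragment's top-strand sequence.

Forward primer TGGGCTCCT is found on the top strand at positions 18–26.
Taking the reverse complement of GGTATTGTACAGTA gives TACTGTACAATACC, found at positions 53–66 on the template; the primer anneals here to the top strand with its 3' end pointing upstream.
The product is the template from position 18 through 66 (49 bp).

5'-TGGGCTCCTTGAATTCTGATACAGCGTGCAAATACTACTGTACAATACC-3'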